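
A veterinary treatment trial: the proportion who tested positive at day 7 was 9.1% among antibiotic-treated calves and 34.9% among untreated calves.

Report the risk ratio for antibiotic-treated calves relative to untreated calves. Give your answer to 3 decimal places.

RR = 0.0910 / 0.3490 = 0.261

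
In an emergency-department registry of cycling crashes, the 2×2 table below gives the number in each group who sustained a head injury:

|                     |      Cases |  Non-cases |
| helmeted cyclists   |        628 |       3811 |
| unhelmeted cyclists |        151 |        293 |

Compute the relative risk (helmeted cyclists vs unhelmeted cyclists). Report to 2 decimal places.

RR: 0.42

risk, helmeted cyclists = 628/4439 = 0.1415
risk, unhelmeted cyclists = 151/444 = 0.3401
RR = 0.1415 / 0.3401 = 0.42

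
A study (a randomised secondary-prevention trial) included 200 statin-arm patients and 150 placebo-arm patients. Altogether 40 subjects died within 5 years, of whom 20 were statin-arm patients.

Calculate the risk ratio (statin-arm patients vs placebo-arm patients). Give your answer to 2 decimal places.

statin-arm patients without the outcome: 200 − 20 = 180
placebo-arm patients with the outcome: 40 − 20 = 20
placebo-arm patients without the outcome: 150 − 20 = 130
risk, statin-arm patients = 20/200 = 0.1000
risk, placebo-arm patients = 20/150 = 0.1333
RR = 0.1000 / 0.1333 = 0.75

0.75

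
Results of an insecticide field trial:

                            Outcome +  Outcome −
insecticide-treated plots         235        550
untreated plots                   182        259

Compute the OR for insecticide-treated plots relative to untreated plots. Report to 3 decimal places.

odds, insecticide-treated plots = 235/550 = 0.4273
odds, untreated plots = 182/259 = 0.7027
OR = 0.4273 / 0.7027 = 0.608

0.608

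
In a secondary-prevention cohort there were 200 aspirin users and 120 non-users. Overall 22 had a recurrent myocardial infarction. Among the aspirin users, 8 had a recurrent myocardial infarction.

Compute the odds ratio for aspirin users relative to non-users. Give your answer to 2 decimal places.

OR = 0.32

aspirin users without the outcome: 200 − 8 = 192
non-users with the outcome: 22 − 8 = 14
non-users without the outcome: 120 − 14 = 106
odds, aspirin users = 8/192 = 0.04167
odds, non-users = 14/106 = 0.13208
OR = 0.04167 / 0.13208 = 0.32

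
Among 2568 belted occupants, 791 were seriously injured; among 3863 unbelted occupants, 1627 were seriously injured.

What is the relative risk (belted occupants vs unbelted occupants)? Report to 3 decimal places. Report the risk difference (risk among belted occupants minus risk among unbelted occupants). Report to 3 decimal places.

risk, belted occupants = 791/2568 = 0.3080
risk, unbelted occupants = 1627/3863 = 0.4212
RR = 0.3080 / 0.4212 = 0.731
risk difference = 0.3080 − 0.4212 = -0.113

RR = 0.731; RD = -0.113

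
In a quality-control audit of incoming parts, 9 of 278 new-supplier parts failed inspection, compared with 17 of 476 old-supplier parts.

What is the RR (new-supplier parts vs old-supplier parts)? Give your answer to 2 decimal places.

risk, new-supplier parts = 9/278 = 0.03237
risk, old-supplier parts = 17/476 = 0.03571
RR = 0.03237 / 0.03571 = 0.91

0.91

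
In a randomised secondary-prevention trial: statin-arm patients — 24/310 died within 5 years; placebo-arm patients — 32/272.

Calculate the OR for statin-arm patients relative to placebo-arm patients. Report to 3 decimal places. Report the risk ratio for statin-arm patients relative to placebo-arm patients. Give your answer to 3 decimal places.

odds, statin-arm patients = 24/286 = 0.0839
odds, placebo-arm patients = 32/240 = 0.1333
OR = 0.0839 / 0.1333 = 0.629
risk, statin-arm patients = 24/310 = 0.0774
risk, placebo-arm patients = 32/272 = 0.1176
RR = 0.0774 / 0.1176 = 0.658

OR = 0.629; RR = 0.658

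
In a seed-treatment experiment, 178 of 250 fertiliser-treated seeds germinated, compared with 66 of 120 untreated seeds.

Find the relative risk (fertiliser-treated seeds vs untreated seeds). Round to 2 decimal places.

risk, fertiliser-treated seeds = 178/250 = 0.7120
risk, untreated seeds = 66/120 = 0.5500
RR = 0.7120 / 0.5500 = 1.29

1.29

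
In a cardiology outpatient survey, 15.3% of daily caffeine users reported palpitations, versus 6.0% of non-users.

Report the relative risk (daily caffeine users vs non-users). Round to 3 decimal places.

RR = 0.1530 / 0.0600 = 2.550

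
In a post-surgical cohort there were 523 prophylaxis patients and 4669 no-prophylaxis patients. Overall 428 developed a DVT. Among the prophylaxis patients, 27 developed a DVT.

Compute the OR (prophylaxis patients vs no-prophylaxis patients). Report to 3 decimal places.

prophylaxis patients without the outcome: 523 − 27 = 496
no-prophylaxis patients with the outcome: 428 − 27 = 401
no-prophylaxis patients without the outcome: 4669 − 401 = 4268
OR = (27 × 4268) / (496 × 401) = 115236/198896 ≈ 0.579

0.579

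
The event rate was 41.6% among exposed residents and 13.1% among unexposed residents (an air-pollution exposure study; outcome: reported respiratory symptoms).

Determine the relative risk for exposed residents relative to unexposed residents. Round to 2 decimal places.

RR = 0.4160 / 0.1310 = 3.18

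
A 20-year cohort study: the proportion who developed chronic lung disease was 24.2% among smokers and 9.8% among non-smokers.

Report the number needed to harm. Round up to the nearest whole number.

NNH ≈ 7

absolute risk difference = 0.144000
1 / 0.144000 = 6.944 → round up → 7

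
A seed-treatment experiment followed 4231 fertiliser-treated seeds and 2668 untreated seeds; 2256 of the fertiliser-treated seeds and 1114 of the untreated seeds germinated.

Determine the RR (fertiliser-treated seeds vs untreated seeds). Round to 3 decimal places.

risk, fertiliser-treated seeds = 2256/4231 = 0.5332
risk, untreated seeds = 1114/2668 = 0.4175
RR = 0.5332 / 0.4175 = 1.277

RR: 1.277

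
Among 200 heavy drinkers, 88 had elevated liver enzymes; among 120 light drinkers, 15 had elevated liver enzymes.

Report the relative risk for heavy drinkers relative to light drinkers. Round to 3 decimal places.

risk, heavy drinkers = 88/200 = 0.4400
risk, light drinkers = 15/120 = 0.1250
RR = 0.4400 / 0.1250 = 3.520

3.520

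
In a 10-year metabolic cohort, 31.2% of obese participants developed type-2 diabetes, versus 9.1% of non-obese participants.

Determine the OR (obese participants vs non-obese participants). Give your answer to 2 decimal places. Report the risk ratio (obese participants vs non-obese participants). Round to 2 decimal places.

OR = 4.53; RR = 3.43

odds, obese participants = 0.3120/0.6880 = 0.4535
odds, non-obese participants = 0.0910/0.9090 = 0.1001
OR = 0.4535 / 0.1001 = 4.53
RR = 0.3120 / 0.0910 = 3.43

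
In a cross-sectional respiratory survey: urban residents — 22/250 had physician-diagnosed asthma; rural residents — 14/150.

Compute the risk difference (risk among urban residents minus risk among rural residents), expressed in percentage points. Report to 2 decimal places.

risk, urban residents = 22/250 = 0.0880
risk, rural residents = 14/150 = 0.0933
risk difference = 0.0880 − 0.0933 = -0.0053 → -0.53 percentage points

RD ≈ -0.53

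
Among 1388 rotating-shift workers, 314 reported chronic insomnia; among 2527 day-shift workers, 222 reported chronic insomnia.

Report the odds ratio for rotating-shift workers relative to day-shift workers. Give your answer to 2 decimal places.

OR: 3.04

odds, rotating-shift workers = 314/1074 = 0.2924
odds, day-shift workers = 222/2305 = 0.0963
OR = 0.2924 / 0.0963 = 3.04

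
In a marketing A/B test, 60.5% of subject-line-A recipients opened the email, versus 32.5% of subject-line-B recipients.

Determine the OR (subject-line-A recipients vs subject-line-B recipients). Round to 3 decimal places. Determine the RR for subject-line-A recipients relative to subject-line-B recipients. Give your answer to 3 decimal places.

OR = 3.181; RR = 1.862

odds, subject-line-A recipients = 0.6050/0.3950 = 1.5316
odds, subject-line-B recipients = 0.3250/0.6750 = 0.4815
OR = 1.5316 / 0.4815 = 3.181
RR = 0.6050 / 0.3250 = 1.862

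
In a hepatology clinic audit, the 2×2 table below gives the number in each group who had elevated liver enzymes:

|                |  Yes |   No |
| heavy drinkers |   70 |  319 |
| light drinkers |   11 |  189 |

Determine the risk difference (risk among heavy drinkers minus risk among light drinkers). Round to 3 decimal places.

risk, heavy drinkers = 70/389 = 0.1799
risk, light drinkers = 11/200 = 0.0550
risk difference = 0.1799 − 0.0550 = 0.125

0.125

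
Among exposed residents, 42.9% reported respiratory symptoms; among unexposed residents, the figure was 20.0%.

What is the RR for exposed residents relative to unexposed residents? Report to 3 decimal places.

RR = 0.4290 / 0.2000 = 2.145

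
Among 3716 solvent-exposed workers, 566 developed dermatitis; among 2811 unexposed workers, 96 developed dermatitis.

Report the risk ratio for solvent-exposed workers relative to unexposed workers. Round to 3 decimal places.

4.460

risk, solvent-exposed workers = 566/3716 = 0.15231
risk, unexposed workers = 96/2811 = 0.03415
RR = 0.15231 / 0.03415 = 4.460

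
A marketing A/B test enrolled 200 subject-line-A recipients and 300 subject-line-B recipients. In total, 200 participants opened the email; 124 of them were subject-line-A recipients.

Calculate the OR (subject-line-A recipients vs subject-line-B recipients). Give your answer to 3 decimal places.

OR ≈ 4.809

subject-line-A recipients without the outcome: 200 − 124 = 76
subject-line-B recipients with the outcome: 200 − 124 = 76
subject-line-B recipients without the outcome: 300 − 76 = 224
odds, subject-line-A recipients = 124/76 = 1.6316
odds, subject-line-B recipients = 76/224 = 0.3393
OR = 1.6316 / 0.3393 = 4.809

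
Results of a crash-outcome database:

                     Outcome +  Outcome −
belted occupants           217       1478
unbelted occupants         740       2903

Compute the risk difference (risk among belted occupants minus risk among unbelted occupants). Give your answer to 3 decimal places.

-0.075

risk, belted occupants = 217/1695 = 0.1280
risk, unbelted occupants = 740/3643 = 0.2031
risk difference = 0.1280 − 0.2031 = -0.075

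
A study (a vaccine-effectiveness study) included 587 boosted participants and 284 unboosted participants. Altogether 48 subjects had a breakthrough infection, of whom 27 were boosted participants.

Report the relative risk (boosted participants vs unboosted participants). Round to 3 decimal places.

0.622

boosted participants without the outcome: 587 − 27 = 560
unboosted participants with the outcome: 48 − 27 = 21
unboosted participants without the outcome: 284 − 21 = 263
risk, boosted participants = 27/587 = 0.04600
risk, unboosted participants = 21/284 = 0.07394
RR = 0.04600 / 0.07394 = 0.622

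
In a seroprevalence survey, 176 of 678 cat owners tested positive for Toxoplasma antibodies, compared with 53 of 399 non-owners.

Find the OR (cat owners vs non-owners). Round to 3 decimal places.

OR = (176 × 346) / (502 × 53) = 60896/26606 ≈ 2.289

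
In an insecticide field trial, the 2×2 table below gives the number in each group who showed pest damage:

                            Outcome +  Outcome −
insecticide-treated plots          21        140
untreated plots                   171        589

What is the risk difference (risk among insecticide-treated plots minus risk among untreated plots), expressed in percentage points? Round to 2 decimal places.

RD ≈ -9.46

risk, insecticide-treated plots = 21/161 = 0.1304
risk, untreated plots = 171/760 = 0.2250
risk difference = 0.1304 − 0.2250 = -0.0946 → -9.46 percentage points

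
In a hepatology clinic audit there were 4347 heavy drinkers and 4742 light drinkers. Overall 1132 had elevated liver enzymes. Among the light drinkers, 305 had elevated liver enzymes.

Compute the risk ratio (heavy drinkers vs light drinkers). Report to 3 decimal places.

2.958

heavy drinkers with the outcome: 1132 − 305 = 827
heavy drinkers without the outcome: 4347 − 827 = 3520
light drinkers without the outcome: 4742 − 305 = 4437
risk, heavy drinkers = 827/4347 = 0.1902
risk, light drinkers = 305/4742 = 0.0643
RR = 0.1902 / 0.0643 = 2.958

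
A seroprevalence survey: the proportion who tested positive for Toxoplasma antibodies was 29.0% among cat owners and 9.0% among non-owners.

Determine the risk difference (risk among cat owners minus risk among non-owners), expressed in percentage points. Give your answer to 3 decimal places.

20.000

risk difference = 0.2900 − 0.0900 = 0.2000 → 20.000 percentage points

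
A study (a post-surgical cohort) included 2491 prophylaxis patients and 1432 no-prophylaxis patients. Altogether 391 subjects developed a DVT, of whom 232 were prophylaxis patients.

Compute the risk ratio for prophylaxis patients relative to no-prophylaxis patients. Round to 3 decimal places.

prophylaxis patients without the outcome: 2491 − 232 = 2259
no-prophylaxis patients with the outcome: 391 − 232 = 159
no-prophylaxis patients without the outcome: 1432 − 159 = 1273
risk, prophylaxis patients = 232/2491 = 0.0931
risk, no-prophylaxis patients = 159/1432 = 0.1110
RR = 0.0931 / 0.1110 = 0.839

RR ≈ 0.839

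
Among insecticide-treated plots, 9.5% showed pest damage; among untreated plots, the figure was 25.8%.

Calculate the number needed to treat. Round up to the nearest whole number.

NNT: 7

absolute risk difference = 0.163000
1 / 0.163000 = 6.135 → round up → 7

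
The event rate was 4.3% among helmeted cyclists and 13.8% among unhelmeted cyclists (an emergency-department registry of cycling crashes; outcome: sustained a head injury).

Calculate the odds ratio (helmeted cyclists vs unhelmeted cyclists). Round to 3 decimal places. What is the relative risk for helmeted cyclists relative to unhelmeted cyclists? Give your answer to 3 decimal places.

OR = 0.281; RR = 0.312

odds, helmeted cyclists = 0.04300/0.95700 = 0.04493
odds, unhelmeted cyclists = 0.13800/0.86200 = 0.16009
OR = 0.04493 / 0.16009 = 0.281
RR = 0.04300 / 0.13800 = 0.312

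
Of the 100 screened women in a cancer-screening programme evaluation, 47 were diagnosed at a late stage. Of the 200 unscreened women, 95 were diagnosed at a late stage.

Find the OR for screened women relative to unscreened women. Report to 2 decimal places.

OR = (47 × 105) / (53 × 95) = 4935/5035 ≈ 0.98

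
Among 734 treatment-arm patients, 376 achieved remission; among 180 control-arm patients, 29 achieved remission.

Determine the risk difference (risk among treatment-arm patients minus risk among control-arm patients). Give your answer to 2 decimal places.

RD: 0.35

risk, treatment-arm patients = 376/734 = 0.5123
risk, control-arm patients = 29/180 = 0.1611
risk difference = 0.5123 − 0.1611 = 0.35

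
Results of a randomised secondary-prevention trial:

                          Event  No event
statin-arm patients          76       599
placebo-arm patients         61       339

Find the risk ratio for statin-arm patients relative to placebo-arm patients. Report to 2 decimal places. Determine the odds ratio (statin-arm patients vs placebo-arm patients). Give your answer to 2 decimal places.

RR = 0.74; OR = 0.71

risk, statin-arm patients = 76/675 = 0.1126
risk, placebo-arm patients = 61/400 = 0.1525
RR = 0.1126 / 0.1525 = 0.74
OR = (76 × 339) / (599 × 61) = 25764/36539 ≈ 0.71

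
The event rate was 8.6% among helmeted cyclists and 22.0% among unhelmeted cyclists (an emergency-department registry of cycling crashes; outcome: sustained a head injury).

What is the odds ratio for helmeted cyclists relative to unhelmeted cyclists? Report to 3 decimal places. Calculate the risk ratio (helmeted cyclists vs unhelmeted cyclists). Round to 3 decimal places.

OR = 0.334; RR = 0.391

odds, helmeted cyclists = 0.0860/0.9140 = 0.0941
odds, unhelmeted cyclists = 0.2200/0.7800 = 0.2821
OR = 0.0941 / 0.2821 = 0.334
RR = 0.0860 / 0.2200 = 0.391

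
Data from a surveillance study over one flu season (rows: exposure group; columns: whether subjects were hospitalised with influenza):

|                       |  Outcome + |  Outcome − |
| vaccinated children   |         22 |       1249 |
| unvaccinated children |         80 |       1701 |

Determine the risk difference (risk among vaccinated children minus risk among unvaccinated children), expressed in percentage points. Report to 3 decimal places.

risk, vaccinated children = 22/1271 = 0.01731
risk, unvaccinated children = 80/1781 = 0.04492
risk difference = 0.01731 − 0.04492 = -0.02761 → -2.761 percentage points

-2.761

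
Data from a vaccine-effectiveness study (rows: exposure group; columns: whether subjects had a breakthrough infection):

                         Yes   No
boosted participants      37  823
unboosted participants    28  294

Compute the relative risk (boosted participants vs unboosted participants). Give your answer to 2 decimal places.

RR = 0.49

risk, boosted participants = 37/860 = 0.04302
risk, unboosted participants = 28/322 = 0.08696
RR = 0.04302 / 0.08696 = 0.49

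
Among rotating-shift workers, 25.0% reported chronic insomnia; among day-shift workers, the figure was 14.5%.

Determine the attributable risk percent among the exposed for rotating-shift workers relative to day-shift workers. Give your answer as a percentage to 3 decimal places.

AR% = (0.2500 − 0.1450) / 0.2500 = 0.4200 → 42.000%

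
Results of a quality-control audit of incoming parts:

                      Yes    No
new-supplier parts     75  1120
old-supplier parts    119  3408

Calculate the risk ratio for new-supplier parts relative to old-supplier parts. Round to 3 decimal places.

risk, new-supplier parts = 75/1195 = 0.06276
risk, old-supplier parts = 119/3527 = 0.03374
RR = 0.06276 / 0.03374 = 1.860

RR = 1.860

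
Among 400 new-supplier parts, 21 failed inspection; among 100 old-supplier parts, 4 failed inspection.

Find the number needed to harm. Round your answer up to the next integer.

risk, new-supplier parts = 21/400 = 0.052500
risk, old-supplier parts = 4/100 = 0.040000
absolute risk difference = 0.012500
1 / 0.012500 = 80.000 → round up → 80

80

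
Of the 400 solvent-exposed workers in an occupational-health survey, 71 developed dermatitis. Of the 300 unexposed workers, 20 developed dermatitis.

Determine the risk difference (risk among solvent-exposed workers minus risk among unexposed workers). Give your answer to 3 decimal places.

RD = 0.111

risk, solvent-exposed workers = 71/400 = 0.1775
risk, unexposed workers = 20/300 = 0.0667
risk difference = 0.1775 − 0.0667 = 0.111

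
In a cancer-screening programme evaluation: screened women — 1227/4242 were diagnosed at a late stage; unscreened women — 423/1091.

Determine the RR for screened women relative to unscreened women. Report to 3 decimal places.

risk, screened women = 1227/4242 = 0.2893
risk, unscreened women = 423/1091 = 0.3877
RR = 0.2893 / 0.3877 = 0.746

RR = 0.746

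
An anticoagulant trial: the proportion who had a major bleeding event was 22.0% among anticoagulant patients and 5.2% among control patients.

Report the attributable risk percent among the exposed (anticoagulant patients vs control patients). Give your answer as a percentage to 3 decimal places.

AR% = (0.2200 − 0.0520) / 0.2200 = 0.7636 → 76.364%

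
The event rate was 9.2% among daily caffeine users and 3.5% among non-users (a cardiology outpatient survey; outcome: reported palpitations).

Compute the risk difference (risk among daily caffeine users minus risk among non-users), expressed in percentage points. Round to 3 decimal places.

RD ≈ 5.700

risk difference = 0.09200 − 0.03500 = 0.05700 → 5.700 percentage points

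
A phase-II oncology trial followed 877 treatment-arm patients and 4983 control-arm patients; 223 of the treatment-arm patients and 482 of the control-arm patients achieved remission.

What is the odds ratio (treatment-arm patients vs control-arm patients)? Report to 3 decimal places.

OR = 3.184

odds, treatment-arm patients = 223/654 = 0.3410
odds, control-arm patients = 482/4501 = 0.1071
OR = 0.3410 / 0.1071 = 3.184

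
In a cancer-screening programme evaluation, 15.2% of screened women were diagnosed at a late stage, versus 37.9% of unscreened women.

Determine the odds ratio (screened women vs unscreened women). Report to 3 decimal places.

odds, screened women = 0.1520/0.8480 = 0.1792
odds, unscreened women = 0.3790/0.6210 = 0.6103
OR = 0.1792 / 0.6103 = 0.294

OR ≈ 0.294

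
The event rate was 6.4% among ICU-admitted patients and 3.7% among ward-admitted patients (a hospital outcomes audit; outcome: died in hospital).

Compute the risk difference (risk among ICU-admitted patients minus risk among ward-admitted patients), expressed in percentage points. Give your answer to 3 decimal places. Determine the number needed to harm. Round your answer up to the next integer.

RD = 2.700; NNH = 38

risk difference = 0.06400 − 0.03700 = 0.02700 → 2.700 percentage points
absolute risk difference = 0.027000
1 / 0.027000 = 37.037 → round up → 38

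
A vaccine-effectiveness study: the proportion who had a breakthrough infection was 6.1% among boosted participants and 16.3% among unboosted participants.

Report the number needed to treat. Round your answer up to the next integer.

absolute risk difference = 0.102000
1 / 0.102000 = 9.804 → round up → 10

NNT ≈ 10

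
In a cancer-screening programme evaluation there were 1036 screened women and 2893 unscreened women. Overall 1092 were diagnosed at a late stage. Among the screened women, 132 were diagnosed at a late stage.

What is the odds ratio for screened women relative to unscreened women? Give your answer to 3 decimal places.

0.294

screened women without the outcome: 1036 − 132 = 904
unscreened women with the outcome: 1092 − 132 = 960
unscreened women without the outcome: 2893 − 960 = 1933
odds, screened women = 132/904 = 0.1460
odds, unscreened women = 960/1933 = 0.4966
OR = 0.1460 / 0.4966 = 0.294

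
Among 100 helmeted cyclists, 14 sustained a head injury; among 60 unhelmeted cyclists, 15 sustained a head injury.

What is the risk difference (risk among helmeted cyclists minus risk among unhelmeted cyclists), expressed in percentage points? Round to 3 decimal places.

risk, helmeted cyclists = 14/100 = 0.1400
risk, unhelmeted cyclists = 15/60 = 0.2500
risk difference = 0.1400 − 0.2500 = -0.1100 → -11.000 percentage points

-11.000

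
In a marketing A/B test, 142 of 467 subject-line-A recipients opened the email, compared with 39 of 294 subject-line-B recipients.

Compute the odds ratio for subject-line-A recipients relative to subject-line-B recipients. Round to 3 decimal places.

OR = (142 × 255) / (325 × 39) = 36210/12675 ≈ 2.857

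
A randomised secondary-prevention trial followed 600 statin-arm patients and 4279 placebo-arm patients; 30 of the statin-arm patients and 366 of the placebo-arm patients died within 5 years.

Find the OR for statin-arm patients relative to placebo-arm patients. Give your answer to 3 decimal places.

OR = (30 × 3913) / (570 × 366) = 117390/208620 ≈ 0.563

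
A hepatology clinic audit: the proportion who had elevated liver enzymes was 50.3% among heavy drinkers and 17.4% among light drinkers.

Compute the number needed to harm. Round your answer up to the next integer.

NNH ≈ 4

absolute risk difference = 0.329000
1 / 0.329000 = 3.040 → round up → 4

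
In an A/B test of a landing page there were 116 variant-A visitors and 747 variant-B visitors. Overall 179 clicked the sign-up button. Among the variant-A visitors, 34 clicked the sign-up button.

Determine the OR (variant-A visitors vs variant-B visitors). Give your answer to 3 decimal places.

variant-A visitors without the outcome: 116 − 34 = 82
variant-B visitors with the outcome: 179 − 34 = 145
variant-B visitors without the outcome: 747 − 145 = 602
odds, variant-A visitors = 34/82 = 0.4146
odds, variant-B visitors = 145/602 = 0.2409
OR = 0.4146 / 0.2409 = 1.721

OR ≈ 1.721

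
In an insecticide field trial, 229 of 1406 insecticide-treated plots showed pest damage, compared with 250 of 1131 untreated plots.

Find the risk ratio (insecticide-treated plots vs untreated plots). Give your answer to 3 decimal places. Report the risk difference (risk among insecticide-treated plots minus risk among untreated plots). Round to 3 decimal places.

risk, insecticide-treated plots = 229/1406 = 0.1629
risk, untreated plots = 250/1131 = 0.2210
RR = 0.1629 / 0.2210 = 0.737
risk difference = 0.1629 − 0.2210 = -0.058

RR = 0.737; RD = -0.058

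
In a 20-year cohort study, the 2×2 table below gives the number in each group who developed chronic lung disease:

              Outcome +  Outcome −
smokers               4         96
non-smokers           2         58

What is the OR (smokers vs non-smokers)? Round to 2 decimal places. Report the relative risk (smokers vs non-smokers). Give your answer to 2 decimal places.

odds, smokers = 4/96 = 0.04167
odds, non-smokers = 2/58 = 0.03448
OR = 0.04167 / 0.03448 = 1.21
risk, smokers = 4/100 = 0.04000
risk, non-smokers = 2/60 = 0.03333
RR = 0.04000 / 0.03333 = 1.20

OR = 1.21; RR = 1.20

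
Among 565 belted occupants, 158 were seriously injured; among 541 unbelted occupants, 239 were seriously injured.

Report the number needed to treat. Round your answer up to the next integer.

7

risk, belted occupants = 158/565 = 0.279646
risk, unbelted occupants = 239/541 = 0.441774
absolute risk difference = 0.162128
1 / 0.162128 = 6.168 → round up → 7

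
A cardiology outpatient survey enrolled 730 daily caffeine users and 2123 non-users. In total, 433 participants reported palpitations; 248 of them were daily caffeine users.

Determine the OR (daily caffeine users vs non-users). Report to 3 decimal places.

OR: 5.390

daily caffeine users without the outcome: 730 − 248 = 482
non-users with the outcome: 433 − 248 = 185
non-users without the outcome: 2123 − 185 = 1938
OR = (248 × 1938) / (482 × 185) = 480624/89170 ≈ 5.390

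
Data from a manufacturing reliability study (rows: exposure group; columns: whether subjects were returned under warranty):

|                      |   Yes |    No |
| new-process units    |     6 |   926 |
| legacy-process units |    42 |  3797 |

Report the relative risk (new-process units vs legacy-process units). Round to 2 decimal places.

risk, new-process units = 6/932 = 0.00644
risk, legacy-process units = 42/3839 = 0.01094
RR = 0.00644 / 0.01094 = 0.59

RR ≈ 0.59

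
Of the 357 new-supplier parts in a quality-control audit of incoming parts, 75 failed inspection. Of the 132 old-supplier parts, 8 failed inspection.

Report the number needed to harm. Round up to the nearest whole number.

NNH = 7

risk, new-supplier parts = 75/357 = 0.210084
risk, old-supplier parts = 8/132 = 0.060606
absolute risk difference = 0.149478
1 / 0.149478 = 6.690 → round up → 7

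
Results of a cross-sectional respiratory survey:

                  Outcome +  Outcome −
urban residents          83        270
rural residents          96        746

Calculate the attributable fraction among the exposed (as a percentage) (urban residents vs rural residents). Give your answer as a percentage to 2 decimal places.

AR%: 51.51%

risk, urban residents = 83/353 = 0.2351
risk, rural residents = 96/842 = 0.1140
AR% = (0.2351 − 0.1140) / 0.2351 = 0.5151 → 51.51%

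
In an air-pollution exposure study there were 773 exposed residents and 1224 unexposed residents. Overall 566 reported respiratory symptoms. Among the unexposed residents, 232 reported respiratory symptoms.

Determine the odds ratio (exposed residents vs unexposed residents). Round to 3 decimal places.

exposed residents with the outcome: 566 − 232 = 334
exposed residents without the outcome: 773 − 334 = 439
unexposed residents without the outcome: 1224 − 232 = 992
OR = (334 × 992) / (439 × 232) = 331328/101848 ≈ 3.253

OR ≈ 3.253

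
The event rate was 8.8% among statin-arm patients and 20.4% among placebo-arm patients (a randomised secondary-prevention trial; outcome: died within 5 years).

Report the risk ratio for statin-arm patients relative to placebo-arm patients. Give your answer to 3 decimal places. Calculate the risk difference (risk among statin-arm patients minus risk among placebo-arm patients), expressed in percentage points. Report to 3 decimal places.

RR = 0.431; RD = -11.600

RR = 0.0880 / 0.2040 = 0.431
risk difference = 0.0880 − 0.2040 = -0.1160 → -11.600 percentage points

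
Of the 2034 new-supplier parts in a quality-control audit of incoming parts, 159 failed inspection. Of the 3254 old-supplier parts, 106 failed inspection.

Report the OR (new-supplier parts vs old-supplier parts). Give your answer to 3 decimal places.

OR = (159 × 3148) / (1875 × 106) = 500532/198750 ≈ 2.518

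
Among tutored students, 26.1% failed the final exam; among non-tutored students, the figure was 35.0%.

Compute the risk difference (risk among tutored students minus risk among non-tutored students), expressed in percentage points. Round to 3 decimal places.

-8.900

risk difference = 0.2610 − 0.3500 = -0.0890 → -8.900 percentage points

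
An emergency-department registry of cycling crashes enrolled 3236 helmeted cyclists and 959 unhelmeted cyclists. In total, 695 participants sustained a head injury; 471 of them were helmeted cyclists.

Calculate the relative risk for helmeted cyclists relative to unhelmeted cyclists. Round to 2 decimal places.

helmeted cyclists without the outcome: 3236 − 471 = 2765
unhelmeted cyclists with the outcome: 695 − 471 = 224
unhelmeted cyclists without the outcome: 959 − 224 = 735
risk, helmeted cyclists = 471/3236 = 0.1456
risk, unhelmeted cyclists = 224/959 = 0.2336
RR = 0.1456 / 0.2336 = 0.62

RR: 0.62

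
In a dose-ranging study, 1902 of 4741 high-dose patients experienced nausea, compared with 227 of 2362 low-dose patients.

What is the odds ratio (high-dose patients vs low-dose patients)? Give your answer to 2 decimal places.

OR = 6.30

odds, high-dose patients = 1902/2839 = 0.6700
odds, low-dose patients = 227/2135 = 0.1063
OR = 0.6700 / 0.1063 = 6.30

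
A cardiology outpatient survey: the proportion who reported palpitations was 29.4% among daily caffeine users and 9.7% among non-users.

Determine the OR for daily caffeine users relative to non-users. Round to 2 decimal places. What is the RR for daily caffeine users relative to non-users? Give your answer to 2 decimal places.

odds, daily caffeine users = 0.2940/0.7060 = 0.4164
odds, non-users = 0.0970/0.9030 = 0.1074
OR = 0.4164 / 0.1074 = 3.88
RR = 0.2940 / 0.0970 = 3.03

OR = 3.88; RR = 3.03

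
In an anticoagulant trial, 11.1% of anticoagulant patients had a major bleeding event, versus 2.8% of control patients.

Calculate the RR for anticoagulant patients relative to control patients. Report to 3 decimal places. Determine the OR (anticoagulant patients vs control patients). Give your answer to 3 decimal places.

RR = 3.964; OR = 4.334

RR = 0.11100 / 0.02800 = 3.964
odds, anticoagulant patients = 0.11100/0.88900 = 0.12486
odds, control patients = 0.02800/0.97200 = 0.02881
OR = 0.12486 / 0.02881 = 4.334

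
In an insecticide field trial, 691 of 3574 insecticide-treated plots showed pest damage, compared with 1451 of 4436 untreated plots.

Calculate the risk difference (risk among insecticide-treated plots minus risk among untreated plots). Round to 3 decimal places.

-0.134

risk, insecticide-treated plots = 691/3574 = 0.1933
risk, untreated plots = 1451/4436 = 0.3271
risk difference = 0.1933 − 0.3271 = -0.134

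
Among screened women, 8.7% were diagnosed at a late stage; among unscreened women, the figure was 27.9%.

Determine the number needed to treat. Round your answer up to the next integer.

6

absolute risk difference = 0.192000
1 / 0.192000 = 5.208 → round up → 6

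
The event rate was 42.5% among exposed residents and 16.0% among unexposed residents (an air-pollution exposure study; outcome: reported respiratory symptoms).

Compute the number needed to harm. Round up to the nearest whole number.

absolute risk difference = 0.265000
1 / 0.265000 = 3.774 → round up → 4

NNH ≈ 4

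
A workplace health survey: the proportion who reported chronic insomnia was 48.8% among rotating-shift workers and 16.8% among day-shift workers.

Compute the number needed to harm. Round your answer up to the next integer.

absolute risk difference = 0.320000
1 / 0.320000 = 3.125 → round up → 4

NNH ≈ 4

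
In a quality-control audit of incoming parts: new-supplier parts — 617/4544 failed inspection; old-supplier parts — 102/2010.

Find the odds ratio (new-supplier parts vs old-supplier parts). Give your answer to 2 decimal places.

OR = (617 × 1908) / (3927 × 102) = 1177236/400554 ≈ 2.94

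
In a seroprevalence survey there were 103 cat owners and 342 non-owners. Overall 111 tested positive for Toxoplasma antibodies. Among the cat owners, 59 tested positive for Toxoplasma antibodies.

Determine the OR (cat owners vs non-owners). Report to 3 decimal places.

cat owners without the outcome: 103 − 59 = 44
non-owners with the outcome: 111 − 59 = 52
non-owners without the outcome: 342 − 52 = 290
OR = (59 × 290) / (44 × 52) = 17110/2288 ≈ 7.478

OR = 7.478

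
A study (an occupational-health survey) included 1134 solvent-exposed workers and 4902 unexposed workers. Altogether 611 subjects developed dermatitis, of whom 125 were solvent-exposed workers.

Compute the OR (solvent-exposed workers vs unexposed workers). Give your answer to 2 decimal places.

1.13

solvent-exposed workers without the outcome: 1134 − 125 = 1009
unexposed workers with the outcome: 611 − 125 = 486
unexposed workers without the outcome: 4902 − 486 = 4416
odds, solvent-exposed workers = 125/1009 = 0.1239
odds, unexposed workers = 486/4416 = 0.1101
OR = 0.1239 / 0.1101 = 1.13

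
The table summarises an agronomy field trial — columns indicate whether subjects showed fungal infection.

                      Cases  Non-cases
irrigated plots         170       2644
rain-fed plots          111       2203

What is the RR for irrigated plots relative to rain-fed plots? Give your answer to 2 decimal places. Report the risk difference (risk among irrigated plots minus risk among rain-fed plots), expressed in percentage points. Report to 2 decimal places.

RR = 1.26; RD = 1.24

risk, irrigated plots = 170/2814 = 0.06041
risk, rain-fed plots = 111/2314 = 0.04797
RR = 0.06041 / 0.04797 = 1.26
risk difference = 0.06041 − 0.04797 = 0.01244 → 1.24 percentage points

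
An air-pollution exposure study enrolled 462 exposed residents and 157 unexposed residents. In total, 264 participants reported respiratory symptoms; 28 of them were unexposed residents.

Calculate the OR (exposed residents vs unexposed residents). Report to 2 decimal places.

exposed residents with the outcome: 264 − 28 = 236
exposed residents without the outcome: 462 − 236 = 226
unexposed residents without the outcome: 157 − 28 = 129
OR = (236 × 129) / (226 × 28) = 30444/6328 ≈ 4.81

4.81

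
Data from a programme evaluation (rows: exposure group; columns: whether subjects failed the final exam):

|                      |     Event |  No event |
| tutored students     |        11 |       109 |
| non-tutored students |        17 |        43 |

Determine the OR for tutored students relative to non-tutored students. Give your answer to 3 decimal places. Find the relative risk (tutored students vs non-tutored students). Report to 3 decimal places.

OR = 0.255; RR = 0.324

odds, tutored students = 11/109 = 0.1009
odds, non-tutored students = 17/43 = 0.3953
OR = 0.1009 / 0.3953 = 0.255
risk, tutored students = 11/120 = 0.0917
risk, non-tutored students = 17/60 = 0.2833
RR = 0.0917 / 0.2833 = 0.324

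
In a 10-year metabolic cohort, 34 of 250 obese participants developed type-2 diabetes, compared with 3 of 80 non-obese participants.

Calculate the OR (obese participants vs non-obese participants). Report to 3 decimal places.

OR: 4.040

odds, obese participants = 34/216 = 0.15741
odds, non-obese participants = 3/77 = 0.03896
OR = 0.15741 / 0.03896 = 4.040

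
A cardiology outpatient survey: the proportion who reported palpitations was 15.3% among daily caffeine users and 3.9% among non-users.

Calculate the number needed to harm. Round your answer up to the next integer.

NNH ≈ 9

absolute risk difference = 0.114000
1 / 0.114000 = 8.772 → round up → 9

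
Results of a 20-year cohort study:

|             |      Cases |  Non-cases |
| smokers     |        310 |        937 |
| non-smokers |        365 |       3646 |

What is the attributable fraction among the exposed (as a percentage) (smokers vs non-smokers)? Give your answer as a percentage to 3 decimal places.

AR% ≈ 63.395%

risk, smokers = 310/1247 = 0.2486
risk, non-smokers = 365/4011 = 0.0910
AR% = (0.2486 − 0.0910) / 0.2486 = 0.6339 → 63.395%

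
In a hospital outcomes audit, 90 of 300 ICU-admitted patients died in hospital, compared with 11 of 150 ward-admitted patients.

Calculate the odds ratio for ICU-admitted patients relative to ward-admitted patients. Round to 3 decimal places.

OR = (90 × 139) / (210 × 11) = 12510/2310 ≈ 5.416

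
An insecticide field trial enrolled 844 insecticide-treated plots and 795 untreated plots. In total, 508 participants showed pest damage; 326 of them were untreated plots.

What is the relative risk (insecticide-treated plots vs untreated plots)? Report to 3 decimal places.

0.526

insecticide-treated plots with the outcome: 508 − 326 = 182
insecticide-treated plots without the outcome: 844 − 182 = 662
untreated plots without the outcome: 795 − 326 = 469
risk, insecticide-treated plots = 182/844 = 0.2156
risk, untreated plots = 326/795 = 0.4101
RR = 0.2156 / 0.4101 = 0.526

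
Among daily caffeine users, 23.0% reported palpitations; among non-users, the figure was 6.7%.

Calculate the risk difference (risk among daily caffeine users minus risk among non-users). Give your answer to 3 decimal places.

risk difference = 0.2300 − 0.0670 = 0.163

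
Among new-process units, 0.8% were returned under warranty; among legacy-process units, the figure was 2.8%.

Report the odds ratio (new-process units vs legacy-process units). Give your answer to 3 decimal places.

odds, new-process units = 0.00800/0.99200 = 0.00806
odds, legacy-process units = 0.02800/0.97200 = 0.02881
OR = 0.00806 / 0.02881 = 0.280

0.280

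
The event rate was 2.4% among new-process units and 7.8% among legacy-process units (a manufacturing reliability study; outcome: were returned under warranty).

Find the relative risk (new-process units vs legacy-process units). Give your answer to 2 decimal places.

RR = 0.02400 / 0.07800 = 0.31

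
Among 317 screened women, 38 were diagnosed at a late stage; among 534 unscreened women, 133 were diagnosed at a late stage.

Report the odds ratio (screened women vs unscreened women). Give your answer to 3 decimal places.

OR = (38 × 401) / (279 × 133) = 15238/37107 ≈ 0.411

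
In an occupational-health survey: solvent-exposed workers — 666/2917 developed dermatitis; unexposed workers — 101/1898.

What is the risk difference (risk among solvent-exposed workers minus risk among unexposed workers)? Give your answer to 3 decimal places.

risk, solvent-exposed workers = 666/2917 = 0.2283
risk, unexposed workers = 101/1898 = 0.0532
risk difference = 0.2283 − 0.0532 = 0.175

RD: 0.175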